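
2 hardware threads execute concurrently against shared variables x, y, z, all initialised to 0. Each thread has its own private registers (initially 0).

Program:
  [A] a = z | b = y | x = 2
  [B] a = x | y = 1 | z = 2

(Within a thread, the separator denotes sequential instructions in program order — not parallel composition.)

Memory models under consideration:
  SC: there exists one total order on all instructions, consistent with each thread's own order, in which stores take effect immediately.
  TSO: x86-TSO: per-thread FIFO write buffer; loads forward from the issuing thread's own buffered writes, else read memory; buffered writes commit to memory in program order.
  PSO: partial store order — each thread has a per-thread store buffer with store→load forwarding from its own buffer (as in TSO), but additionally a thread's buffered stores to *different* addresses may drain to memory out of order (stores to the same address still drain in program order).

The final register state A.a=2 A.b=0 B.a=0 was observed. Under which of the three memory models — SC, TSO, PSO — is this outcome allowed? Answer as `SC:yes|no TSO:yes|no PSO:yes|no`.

SC:no TSO:no PSO:yes

outcome vector order: (A.a,A.b,B.a)
[SC] allowed = {<0 0 0>, <0 0 2>, <0 1 0>, <2 1 0>}
[TSO] allowed = {<0 0 0>, <0 0 2>, <0 1 0>, <2 1 0>}
[PSO] allowed = {<0 0 0>, <0 0 2>, <0 1 0>, <2 0 0>, <2 1 0>}
target <2 0 0> ∈ {PSO}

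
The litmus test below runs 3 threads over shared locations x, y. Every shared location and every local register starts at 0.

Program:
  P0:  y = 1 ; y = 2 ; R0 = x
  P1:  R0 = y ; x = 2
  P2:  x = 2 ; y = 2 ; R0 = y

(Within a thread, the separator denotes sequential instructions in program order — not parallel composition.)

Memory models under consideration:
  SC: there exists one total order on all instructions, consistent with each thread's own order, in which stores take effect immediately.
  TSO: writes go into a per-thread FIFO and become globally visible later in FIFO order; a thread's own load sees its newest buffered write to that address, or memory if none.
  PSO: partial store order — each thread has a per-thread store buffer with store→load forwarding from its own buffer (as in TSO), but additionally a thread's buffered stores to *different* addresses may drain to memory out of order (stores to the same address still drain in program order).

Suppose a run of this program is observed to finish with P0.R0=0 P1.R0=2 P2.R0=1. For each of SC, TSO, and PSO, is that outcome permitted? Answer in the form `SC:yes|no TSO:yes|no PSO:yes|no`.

outcome vector order: (P0.R0,P1.R0,P2.R0)
SC: 9 outcomes — {<0 0 2>, <0 1 2>, <0 2 2>, <2 0 1>, <2 0 2>, <2 1 1>, <2 1 2>, <2 2 1>, <2 2 2>}
TSO: 12 outcomes — {<0 0 1>, <0 0 2>, <0 1 1>, <0 1 2>, <0 2 1>, <0 2 2>, <2 0 1>, <2 0 2>, <2 1 1>, <2 1 2>, <2 2 1>, <2 2 2>}
PSO: 12 outcomes — {<0 0 1>, <0 0 2>, <0 1 1>, <0 1 2>, <0 2 1>, <0 2 2>, <2 0 1>, <2 0 2>, <2 1 1>, <2 1 2>, <2 2 1>, <2 2 2>}
target <0 2 1> ∈ {TSO,PSO}

SC:no TSO:yes PSO:yes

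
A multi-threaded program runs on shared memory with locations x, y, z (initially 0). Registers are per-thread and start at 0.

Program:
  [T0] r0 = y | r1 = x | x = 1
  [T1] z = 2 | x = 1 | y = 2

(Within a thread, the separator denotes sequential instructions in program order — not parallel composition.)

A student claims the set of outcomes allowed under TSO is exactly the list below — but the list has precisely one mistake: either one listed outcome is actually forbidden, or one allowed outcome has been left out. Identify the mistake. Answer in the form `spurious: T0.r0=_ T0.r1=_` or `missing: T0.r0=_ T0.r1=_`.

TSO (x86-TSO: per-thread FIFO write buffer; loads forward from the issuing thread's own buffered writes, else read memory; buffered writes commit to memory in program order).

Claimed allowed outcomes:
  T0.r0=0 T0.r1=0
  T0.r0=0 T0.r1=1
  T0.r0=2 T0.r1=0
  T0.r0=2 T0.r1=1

spurious: T0.r0=2 T0.r1=0

outcome vector order: (T0.r0,T0.r1)
TSO (3): 0/0, 0/1, 2/1
claimed∖TSO = {2/0}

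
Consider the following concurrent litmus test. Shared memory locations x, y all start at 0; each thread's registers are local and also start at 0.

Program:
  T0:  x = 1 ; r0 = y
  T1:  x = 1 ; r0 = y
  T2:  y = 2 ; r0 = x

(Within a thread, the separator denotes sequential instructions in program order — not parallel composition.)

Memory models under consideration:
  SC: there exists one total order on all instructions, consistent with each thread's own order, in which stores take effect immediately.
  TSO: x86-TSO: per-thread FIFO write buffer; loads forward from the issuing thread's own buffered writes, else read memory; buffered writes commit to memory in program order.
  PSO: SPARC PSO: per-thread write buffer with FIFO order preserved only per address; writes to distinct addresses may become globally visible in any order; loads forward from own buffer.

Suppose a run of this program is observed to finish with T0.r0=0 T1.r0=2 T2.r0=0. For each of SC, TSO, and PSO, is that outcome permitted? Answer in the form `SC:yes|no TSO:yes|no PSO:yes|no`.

SC:no TSO:yes PSO:yes

outcome vector order: (T0.r0,T1.r0,T2.r0)
SC: 5 outcomes — {001, 021, 201, 220, 221}
TSO: 8 outcomes — {000, 001, 020, 021, 200, 201, 220, 221}
PSO: 8 outcomes — {000, 001, 020, 021, 200, 201, 220, 221}
target 020 ∈ {TSO,PSO}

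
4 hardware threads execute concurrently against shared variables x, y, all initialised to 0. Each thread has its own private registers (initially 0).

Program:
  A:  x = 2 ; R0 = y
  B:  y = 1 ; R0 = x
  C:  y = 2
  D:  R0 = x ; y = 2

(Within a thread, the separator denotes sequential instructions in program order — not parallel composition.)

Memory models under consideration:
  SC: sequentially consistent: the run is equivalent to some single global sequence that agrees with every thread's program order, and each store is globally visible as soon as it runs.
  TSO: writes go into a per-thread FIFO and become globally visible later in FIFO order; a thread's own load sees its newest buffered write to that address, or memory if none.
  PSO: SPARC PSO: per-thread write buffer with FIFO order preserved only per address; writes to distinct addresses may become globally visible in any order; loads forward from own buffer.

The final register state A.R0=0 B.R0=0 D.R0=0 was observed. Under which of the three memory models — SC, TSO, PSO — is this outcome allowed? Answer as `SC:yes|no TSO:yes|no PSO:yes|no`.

outcome vector order: (A.R0,B.R0,D.R0)
[SC] allowed = {0/2/0 0/2/2 1/0/0 1/0/2 1/2/0 1/2/2 2/0/0 2/0/2 2/2/0 2/2/2}
[TSO] allowed = {0/0/0 0/0/2 0/2/0 0/2/2 1/0/0 1/0/2 1/2/0 1/2/2 2/0/0 2/0/2 2/2/0 2/2/2}
[PSO] allowed = {0/0/0 0/0/2 0/2/0 0/2/2 1/0/0 1/0/2 1/2/0 1/2/2 2/0/0 2/0/2 2/2/0 2/2/2}
target 0/0/0 ∈ {TSO,PSO}

SC:no TSO:yes PSO:yes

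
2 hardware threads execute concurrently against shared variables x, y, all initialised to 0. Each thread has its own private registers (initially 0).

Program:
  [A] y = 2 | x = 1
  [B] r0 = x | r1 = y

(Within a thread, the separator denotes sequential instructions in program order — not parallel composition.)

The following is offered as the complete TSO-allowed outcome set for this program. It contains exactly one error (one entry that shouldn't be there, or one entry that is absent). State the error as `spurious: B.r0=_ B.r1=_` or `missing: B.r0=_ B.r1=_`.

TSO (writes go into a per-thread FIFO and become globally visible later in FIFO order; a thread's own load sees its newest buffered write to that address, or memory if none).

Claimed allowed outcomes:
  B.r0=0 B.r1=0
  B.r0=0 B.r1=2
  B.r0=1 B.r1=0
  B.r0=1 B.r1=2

spurious: B.r0=1 B.r1=0

outcome vector order: (B.r0,B.r1)
under TSO → 00; 02; 12
claimed∖TSO = {10}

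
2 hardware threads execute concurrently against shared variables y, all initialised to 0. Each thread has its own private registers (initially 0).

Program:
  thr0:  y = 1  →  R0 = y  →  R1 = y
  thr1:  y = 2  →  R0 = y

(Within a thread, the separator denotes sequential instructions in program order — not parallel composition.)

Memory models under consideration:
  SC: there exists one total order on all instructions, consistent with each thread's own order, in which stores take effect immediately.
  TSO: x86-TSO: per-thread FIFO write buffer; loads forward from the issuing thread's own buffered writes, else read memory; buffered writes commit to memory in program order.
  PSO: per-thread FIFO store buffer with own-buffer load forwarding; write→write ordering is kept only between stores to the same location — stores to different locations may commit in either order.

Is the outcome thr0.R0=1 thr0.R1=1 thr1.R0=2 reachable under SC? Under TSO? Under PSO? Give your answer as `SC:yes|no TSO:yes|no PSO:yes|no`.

SC:yes TSO:yes PSO:yes

outcome vector order: (thr0.R0,thr0.R1,thr1.R0)
under SC → (1,1,1); (1,1,2); (1,2,2); (2,2,2)
under TSO → (1,1,1); (1,1,2); (1,2,2); (2,2,2)
under PSO → (1,1,1); (1,1,2); (1,2,2); (2,2,2)
target (1,1,2) ∈ {SC,TSO,PSO}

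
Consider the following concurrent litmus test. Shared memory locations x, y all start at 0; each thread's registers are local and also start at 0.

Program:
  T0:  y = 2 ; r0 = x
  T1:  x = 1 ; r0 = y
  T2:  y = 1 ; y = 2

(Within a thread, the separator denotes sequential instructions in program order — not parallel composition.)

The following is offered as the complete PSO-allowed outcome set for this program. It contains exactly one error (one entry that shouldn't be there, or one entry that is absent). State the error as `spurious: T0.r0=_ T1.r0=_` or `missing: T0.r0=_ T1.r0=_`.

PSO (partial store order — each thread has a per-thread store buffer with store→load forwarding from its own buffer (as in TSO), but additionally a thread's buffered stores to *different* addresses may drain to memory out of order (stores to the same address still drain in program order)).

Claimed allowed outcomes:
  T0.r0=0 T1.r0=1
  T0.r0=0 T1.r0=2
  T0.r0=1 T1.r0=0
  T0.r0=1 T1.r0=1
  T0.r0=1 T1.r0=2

outcome vector order: (T0.r0,T1.r0)
[PSO] allowed = {0/0 0/1 0/2 1/0 1/1 1/2}
PSO∖claimed = {0/0}

missing: T0.r0=0 T1.r0=0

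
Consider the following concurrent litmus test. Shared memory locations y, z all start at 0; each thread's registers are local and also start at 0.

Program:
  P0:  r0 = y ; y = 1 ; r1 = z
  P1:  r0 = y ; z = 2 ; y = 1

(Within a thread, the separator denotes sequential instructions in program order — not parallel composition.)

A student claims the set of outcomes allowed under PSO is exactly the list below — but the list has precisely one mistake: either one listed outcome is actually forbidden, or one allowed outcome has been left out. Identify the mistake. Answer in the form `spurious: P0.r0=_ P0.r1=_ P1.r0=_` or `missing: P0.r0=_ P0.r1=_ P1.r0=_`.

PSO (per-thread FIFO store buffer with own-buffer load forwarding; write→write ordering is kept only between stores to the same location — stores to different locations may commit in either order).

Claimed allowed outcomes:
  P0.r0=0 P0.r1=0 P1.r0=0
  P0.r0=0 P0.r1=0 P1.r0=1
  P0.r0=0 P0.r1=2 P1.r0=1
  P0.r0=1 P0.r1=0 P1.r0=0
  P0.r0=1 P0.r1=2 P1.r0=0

missing: P0.r0=0 P0.r1=2 P1.r0=0

outcome vector order: (P0.r0,P0.r1,P1.r0)
[PSO] allowed = {0/0/0; 0/0/1; 0/2/0; 0/2/1; 1/0/0; 1/2/0}
PSO∖claimed = {0/2/0}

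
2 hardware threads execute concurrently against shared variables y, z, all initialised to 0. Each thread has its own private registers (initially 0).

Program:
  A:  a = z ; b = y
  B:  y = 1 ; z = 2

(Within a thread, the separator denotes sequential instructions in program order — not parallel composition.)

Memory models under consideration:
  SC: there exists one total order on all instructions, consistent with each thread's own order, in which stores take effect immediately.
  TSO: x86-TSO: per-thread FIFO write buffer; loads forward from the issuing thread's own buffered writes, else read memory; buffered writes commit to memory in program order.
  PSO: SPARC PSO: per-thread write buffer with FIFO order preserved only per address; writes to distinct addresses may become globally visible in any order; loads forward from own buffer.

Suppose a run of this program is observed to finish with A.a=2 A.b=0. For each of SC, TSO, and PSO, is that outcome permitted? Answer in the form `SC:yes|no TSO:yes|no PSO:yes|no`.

SC:no TSO:no PSO:yes

outcome vector order: (A.a,A.b)
SC (3): 00; 01; 21
TSO (3): 00; 01; 21
PSO (4): 00; 01; 20; 21
target 20 ∈ {PSO}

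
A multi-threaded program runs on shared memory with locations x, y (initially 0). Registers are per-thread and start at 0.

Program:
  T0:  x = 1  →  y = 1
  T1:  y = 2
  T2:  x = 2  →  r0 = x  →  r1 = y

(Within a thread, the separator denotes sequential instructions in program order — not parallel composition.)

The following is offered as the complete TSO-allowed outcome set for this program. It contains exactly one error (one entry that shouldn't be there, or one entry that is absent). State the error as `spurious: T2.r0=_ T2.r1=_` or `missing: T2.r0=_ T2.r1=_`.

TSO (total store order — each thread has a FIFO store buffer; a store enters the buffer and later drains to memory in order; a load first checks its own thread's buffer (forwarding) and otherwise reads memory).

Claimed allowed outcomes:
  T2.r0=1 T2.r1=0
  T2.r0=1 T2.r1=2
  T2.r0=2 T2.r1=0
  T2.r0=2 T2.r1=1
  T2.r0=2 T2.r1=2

outcome vector order: (T2.r0,T2.r1)
TSO: 6 outcomes — {(1,0), (1,1), (1,2), (2,0), (2,1), (2,2)}
TSO∖claimed = {(1,1)}

missing: T2.r0=1 T2.r1=1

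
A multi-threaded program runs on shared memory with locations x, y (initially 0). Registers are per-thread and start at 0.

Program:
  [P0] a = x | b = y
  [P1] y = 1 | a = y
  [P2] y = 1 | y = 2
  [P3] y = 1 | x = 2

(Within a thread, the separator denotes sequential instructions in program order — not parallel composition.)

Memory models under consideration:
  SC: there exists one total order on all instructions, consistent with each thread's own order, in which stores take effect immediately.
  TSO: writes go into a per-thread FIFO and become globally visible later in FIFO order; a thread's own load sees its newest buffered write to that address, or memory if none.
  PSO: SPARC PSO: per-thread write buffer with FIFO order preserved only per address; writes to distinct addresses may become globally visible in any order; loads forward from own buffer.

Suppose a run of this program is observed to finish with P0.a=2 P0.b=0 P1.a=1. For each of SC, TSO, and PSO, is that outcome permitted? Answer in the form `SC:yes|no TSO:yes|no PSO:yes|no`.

outcome vector order: (P0.a,P0.b,P1.a)
SC: 10 outcomes — {0/0/1 0/0/2 0/1/1 0/1/2 0/2/1 0/2/2 2/1/1 2/1/2 2/2/1 2/2/2}
TSO: 10 outcomes — {0/0/1 0/0/2 0/1/1 0/1/2 0/2/1 0/2/2 2/1/1 2/1/2 2/2/1 2/2/2}
PSO: 12 outcomes — {0/0/1 0/0/2 0/1/1 0/1/2 0/2/1 0/2/2 2/0/1 2/0/2 2/1/1 2/1/2 2/2/1 2/2/2}
target 2/0/1 ∈ {PSO}

SC:no TSO:no PSO:yes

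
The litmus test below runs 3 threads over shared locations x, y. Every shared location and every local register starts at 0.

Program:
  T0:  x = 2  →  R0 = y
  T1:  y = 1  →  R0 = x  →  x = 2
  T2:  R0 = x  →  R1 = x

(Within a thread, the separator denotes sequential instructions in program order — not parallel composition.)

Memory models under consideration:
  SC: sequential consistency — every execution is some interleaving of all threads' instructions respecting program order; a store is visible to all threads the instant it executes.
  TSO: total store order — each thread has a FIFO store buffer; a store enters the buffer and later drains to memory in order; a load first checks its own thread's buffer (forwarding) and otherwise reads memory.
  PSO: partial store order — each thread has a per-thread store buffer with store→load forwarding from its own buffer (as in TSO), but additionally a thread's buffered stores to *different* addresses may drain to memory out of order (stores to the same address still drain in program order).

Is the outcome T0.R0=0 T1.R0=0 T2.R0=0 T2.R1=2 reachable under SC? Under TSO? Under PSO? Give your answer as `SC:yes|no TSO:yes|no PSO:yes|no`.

outcome vector order: (T0.R0,T1.R0,T2.R0,T2.R1)
SC: 9 outcomes — {0200 0202 0222 1000 1002 1022 1200 1202 1222}
TSO: 12 outcomes — {0000 0002 0022 0200 0202 0222 1000 1002 1022 1200 1202 1222}
PSO: 12 outcomes — {0000 0002 0022 0200 0202 0222 1000 1002 1022 1200 1202 1222}
target 0002 ∈ {TSO,PSO}

SC:no TSO:yes PSO:yes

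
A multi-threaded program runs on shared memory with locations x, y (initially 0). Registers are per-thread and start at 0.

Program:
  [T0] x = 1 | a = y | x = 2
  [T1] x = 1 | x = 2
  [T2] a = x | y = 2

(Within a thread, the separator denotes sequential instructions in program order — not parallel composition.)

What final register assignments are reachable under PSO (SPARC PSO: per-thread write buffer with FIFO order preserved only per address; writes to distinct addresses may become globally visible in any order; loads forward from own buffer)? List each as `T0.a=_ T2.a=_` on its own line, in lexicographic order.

T0.a=0 T2.a=0
T0.a=0 T2.a=1
T0.a=0 T2.a=2
T0.a=2 T2.a=0
T0.a=2 T2.a=1
T0.a=2 T2.a=2

outcome vector order: (T0.a,T2.a)
|PSO outcomes| = 6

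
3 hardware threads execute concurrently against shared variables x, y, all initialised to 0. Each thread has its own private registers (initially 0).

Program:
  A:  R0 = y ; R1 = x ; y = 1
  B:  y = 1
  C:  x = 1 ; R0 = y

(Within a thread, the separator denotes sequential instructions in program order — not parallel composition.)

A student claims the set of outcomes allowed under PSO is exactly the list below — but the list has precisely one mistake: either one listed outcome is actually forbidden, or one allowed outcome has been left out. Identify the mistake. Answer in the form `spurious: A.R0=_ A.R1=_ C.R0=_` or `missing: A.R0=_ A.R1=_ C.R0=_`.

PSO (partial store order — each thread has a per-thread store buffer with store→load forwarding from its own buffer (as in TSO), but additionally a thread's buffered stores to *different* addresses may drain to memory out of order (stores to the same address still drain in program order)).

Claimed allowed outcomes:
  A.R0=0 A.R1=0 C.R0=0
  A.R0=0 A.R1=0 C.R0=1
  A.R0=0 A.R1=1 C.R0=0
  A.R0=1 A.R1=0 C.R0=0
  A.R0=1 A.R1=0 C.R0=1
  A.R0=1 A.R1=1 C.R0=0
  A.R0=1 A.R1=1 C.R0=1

outcome vector order: (A.R0,A.R1,C.R0)
PSO (8): <0 0 0>, <0 0 1>, <0 1 0>, <0 1 1>, <1 0 0>, <1 0 1>, <1 1 0>, <1 1 1>
PSO∖claimed = {<0 1 1>}

missing: A.R0=0 A.R1=1 C.R0=1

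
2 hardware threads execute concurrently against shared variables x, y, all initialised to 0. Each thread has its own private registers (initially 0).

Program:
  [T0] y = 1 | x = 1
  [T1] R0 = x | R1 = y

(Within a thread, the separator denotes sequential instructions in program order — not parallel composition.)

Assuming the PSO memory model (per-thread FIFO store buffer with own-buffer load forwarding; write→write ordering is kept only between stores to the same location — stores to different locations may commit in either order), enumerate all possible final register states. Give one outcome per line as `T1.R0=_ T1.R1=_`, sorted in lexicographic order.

outcome vector order: (T1.R0,T1.R1)
|PSO outcomes| = 4

T1.R0=0 T1.R1=0
T1.R0=0 T1.R1=1
T1.R0=1 T1.R1=0
T1.R0=1 T1.R1=1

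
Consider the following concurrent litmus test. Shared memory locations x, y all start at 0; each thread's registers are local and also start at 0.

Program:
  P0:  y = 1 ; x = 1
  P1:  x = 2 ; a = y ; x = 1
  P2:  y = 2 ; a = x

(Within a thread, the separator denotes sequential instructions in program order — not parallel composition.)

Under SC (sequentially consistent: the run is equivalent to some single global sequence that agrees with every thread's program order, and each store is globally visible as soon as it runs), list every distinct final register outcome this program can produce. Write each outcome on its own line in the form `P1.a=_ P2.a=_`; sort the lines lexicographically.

outcome vector order: (P1.a,P2.a)
|SC outcomes| = 8

P1.a=0 P2.a=1
P1.a=0 P2.a=2
P1.a=1 P2.a=0
P1.a=1 P2.a=1
P1.a=1 P2.a=2
P1.a=2 P2.a=0
P1.a=2 P2.a=1
P1.a=2 P2.a=2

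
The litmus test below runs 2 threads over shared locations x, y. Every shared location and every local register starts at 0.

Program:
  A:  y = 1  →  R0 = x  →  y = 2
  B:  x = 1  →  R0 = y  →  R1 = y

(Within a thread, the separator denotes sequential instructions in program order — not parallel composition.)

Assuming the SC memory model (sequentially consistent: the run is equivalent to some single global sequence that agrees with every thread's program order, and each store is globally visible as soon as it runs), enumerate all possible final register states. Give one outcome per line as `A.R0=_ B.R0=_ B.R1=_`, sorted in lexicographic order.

outcome vector order: (A.R0,B.R0,B.R1)
|SC outcomes| = 9

A.R0=0 B.R0=1 B.R1=1
A.R0=0 B.R0=1 B.R1=2
A.R0=0 B.R0=2 B.R1=2
A.R0=1 B.R0=0 B.R1=0
A.R0=1 B.R0=0 B.R1=1
A.R0=1 B.R0=0 B.R1=2
A.R0=1 B.R0=1 B.R1=1
A.R0=1 B.R0=1 B.R1=2
A.R0=1 B.R0=2 B.R1=2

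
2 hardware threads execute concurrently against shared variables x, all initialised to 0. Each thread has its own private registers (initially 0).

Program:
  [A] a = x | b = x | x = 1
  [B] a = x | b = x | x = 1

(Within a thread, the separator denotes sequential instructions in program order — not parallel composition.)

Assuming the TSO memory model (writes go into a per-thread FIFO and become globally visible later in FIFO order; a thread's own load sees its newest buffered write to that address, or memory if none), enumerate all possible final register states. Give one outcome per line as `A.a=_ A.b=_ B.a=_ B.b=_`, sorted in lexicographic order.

A.a=0 A.b=0 B.a=0 B.b=0
A.a=0 A.b=0 B.a=0 B.b=1
A.a=0 A.b=0 B.a=1 B.b=1
A.a=0 A.b=1 B.a=0 B.b=0
A.a=1 A.b=1 B.a=0 B.b=0

outcome vector order: (A.a,A.b,B.a,B.b)
|TSO outcomes| = 5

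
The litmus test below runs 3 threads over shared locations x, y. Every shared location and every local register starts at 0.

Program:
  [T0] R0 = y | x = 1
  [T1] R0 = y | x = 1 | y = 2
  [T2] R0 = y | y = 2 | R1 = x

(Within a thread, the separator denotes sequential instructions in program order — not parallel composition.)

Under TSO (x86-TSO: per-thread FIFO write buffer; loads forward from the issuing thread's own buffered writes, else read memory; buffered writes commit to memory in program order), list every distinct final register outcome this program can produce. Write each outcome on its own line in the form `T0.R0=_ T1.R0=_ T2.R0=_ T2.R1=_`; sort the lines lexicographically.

outcome vector order: (T0.R0,T1.R0,T2.R0,T2.R1)
|TSO outcomes| = 10

T0.R0=0 T1.R0=0 T2.R0=0 T2.R1=0
T0.R0=0 T1.R0=0 T2.R0=0 T2.R1=1
T0.R0=0 T1.R0=0 T2.R0=2 T2.R1=1
T0.R0=0 T1.R0=2 T2.R0=0 T2.R1=0
T0.R0=0 T1.R0=2 T2.R0=0 T2.R1=1
T0.R0=2 T1.R0=0 T2.R0=0 T2.R1=0
T0.R0=2 T1.R0=0 T2.R0=0 T2.R1=1
T0.R0=2 T1.R0=0 T2.R0=2 T2.R1=1
T0.R0=2 T1.R0=2 T2.R0=0 T2.R1=0
T0.R0=2 T1.R0=2 T2.R0=0 T2.R1=1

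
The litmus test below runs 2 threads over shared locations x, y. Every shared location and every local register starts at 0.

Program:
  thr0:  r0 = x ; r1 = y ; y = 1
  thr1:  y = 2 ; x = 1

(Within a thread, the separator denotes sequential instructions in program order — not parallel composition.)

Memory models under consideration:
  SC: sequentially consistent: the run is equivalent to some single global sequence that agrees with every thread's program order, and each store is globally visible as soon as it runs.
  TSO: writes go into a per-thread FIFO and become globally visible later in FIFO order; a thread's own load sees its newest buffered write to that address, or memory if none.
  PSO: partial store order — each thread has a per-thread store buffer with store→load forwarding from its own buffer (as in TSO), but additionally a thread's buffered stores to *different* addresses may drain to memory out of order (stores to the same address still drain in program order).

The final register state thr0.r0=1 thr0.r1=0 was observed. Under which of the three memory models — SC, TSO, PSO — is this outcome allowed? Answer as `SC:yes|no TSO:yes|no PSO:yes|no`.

outcome vector order: (thr0.r0,thr0.r1)
SC: 3 outcomes — {<0 0> <0 2> <1 2>}
TSO: 3 outcomes — {<0 0> <0 2> <1 2>}
PSO: 4 outcomes — {<0 0> <0 2> <1 0> <1 2>}
target <1 0> ∈ {PSO}

SC:no TSO:no PSO:yes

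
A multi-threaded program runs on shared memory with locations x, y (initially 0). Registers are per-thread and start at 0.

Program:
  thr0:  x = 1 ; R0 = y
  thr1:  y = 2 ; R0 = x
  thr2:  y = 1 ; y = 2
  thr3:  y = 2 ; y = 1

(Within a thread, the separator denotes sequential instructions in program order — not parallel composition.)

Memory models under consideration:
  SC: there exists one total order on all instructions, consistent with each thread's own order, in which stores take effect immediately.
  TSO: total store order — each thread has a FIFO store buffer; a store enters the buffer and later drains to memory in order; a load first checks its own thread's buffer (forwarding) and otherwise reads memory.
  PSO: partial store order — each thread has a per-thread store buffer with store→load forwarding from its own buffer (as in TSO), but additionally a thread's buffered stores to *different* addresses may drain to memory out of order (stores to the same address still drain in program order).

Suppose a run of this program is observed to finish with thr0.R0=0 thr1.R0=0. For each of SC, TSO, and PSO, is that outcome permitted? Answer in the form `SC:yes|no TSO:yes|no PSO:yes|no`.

SC:no TSO:yes PSO:yes

outcome vector order: (thr0.R0,thr1.R0)
SC (5): 0/1, 1/0, 1/1, 2/0, 2/1
TSO (6): 0/0, 0/1, 1/0, 1/1, 2/0, 2/1
PSO (6): 0/0, 0/1, 1/0, 1/1, 2/0, 2/1
target 0/0 ∈ {TSO,PSO}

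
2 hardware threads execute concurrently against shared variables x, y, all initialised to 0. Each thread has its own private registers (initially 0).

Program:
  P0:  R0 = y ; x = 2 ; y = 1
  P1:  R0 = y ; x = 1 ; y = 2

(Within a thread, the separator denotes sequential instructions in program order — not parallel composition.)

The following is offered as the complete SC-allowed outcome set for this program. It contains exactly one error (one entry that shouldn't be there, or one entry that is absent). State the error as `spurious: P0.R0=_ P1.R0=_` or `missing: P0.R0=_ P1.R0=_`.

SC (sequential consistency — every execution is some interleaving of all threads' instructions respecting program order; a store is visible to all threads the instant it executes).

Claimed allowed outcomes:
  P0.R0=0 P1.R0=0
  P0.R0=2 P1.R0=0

missing: P0.R0=0 P1.R0=1

outcome vector order: (P0.R0,P1.R0)
under SC → 0/0; 0/1; 2/0
SC∖claimed = {0/1}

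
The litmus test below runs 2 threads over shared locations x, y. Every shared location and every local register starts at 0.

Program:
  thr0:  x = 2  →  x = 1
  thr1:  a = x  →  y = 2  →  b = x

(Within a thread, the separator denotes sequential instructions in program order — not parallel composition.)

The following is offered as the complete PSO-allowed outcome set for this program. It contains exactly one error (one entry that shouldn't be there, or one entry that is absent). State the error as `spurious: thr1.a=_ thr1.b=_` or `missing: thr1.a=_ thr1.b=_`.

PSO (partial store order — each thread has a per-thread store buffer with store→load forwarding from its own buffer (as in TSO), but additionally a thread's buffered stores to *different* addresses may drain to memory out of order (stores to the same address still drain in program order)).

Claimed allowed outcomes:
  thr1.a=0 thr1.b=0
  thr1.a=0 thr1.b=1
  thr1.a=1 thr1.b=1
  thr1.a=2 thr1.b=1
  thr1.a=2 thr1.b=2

missing: thr1.a=0 thr1.b=2

outcome vector order: (thr1.a,thr1.b)
under PSO → 0/0, 0/1, 0/2, 1/1, 2/1, 2/2
PSO∖claimed = {0/2}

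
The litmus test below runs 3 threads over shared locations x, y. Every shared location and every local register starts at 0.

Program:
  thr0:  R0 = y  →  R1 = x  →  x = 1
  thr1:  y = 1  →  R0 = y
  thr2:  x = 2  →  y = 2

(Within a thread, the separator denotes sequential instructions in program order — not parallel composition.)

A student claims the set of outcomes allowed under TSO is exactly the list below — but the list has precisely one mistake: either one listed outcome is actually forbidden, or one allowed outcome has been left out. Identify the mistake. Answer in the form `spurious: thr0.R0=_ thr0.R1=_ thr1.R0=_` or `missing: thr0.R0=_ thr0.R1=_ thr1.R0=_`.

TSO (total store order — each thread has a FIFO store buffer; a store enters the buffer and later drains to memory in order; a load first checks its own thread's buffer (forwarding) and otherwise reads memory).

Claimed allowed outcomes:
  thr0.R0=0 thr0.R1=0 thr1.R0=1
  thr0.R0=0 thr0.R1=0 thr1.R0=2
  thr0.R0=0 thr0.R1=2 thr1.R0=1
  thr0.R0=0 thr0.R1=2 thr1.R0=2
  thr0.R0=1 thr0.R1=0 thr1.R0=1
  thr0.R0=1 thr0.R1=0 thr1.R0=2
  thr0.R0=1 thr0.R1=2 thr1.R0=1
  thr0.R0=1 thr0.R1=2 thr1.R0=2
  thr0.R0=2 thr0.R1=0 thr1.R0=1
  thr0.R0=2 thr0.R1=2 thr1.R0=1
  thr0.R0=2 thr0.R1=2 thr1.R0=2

outcome vector order: (thr0.R0,thr0.R1,thr1.R0)
under TSO → <0 0 1>, <0 0 2>, <0 2 1>, <0 2 2>, <1 0 1>, <1 0 2>, <1 2 1>, <1 2 2>, <2 2 1>, <2 2 2>
claimed∖TSO = {<2 0 1>}

spurious: thr0.R0=2 thr0.R1=0 thr1.R0=1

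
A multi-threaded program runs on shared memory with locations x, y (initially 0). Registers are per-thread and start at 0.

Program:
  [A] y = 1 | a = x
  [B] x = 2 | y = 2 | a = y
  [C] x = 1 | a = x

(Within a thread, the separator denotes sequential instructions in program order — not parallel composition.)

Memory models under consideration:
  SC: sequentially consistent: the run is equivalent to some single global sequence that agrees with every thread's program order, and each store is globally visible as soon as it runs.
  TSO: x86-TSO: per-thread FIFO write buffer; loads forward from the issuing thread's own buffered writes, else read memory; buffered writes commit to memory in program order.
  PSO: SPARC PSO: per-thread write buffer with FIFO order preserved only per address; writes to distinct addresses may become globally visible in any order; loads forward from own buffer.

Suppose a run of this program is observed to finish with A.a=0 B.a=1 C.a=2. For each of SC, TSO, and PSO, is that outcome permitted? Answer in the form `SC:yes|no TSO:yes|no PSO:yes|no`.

SC:no TSO:yes PSO:yes

outcome vector order: (A.a,B.a,C.a)
under SC → 0/2/1 0/2/2 1/1/1 1/2/1 1/2/2 2/1/1 2/1/2 2/2/1 2/2/2
under TSO → 0/1/1 0/1/2 0/2/1 0/2/2 1/1/1 1/1/2 1/2/1 1/2/2 2/1/1 2/1/2 2/2/1 2/2/2
under PSO → 0/1/1 0/1/2 0/2/1 0/2/2 1/1/1 1/1/2 1/2/1 1/2/2 2/1/1 2/1/2 2/2/1 2/2/2
target 0/1/2 ∈ {TSO,PSO}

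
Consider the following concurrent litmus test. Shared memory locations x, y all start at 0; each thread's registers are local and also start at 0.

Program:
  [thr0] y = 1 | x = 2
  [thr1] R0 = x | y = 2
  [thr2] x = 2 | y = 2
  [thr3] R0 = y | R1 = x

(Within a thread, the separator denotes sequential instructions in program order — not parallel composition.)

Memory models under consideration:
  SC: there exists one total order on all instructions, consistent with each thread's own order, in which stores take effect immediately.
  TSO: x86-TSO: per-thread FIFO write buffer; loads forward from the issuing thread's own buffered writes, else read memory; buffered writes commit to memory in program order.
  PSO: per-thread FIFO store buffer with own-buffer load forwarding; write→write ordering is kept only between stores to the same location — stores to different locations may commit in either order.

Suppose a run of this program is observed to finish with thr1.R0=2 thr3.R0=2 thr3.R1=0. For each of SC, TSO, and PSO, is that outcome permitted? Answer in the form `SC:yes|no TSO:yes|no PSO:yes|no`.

outcome vector order: (thr1.R0,thr3.R0,thr3.R1)
SC (11): (0,0,0) (0,0,2) (0,1,0) (0,1,2) (0,2,0) (0,2,2) (2,0,0) (2,0,2) (2,1,0) (2,1,2) (2,2,2)
TSO (11): (0,0,0) (0,0,2) (0,1,0) (0,1,2) (0,2,0) (0,2,2) (2,0,0) (2,0,2) (2,1,0) (2,1,2) (2,2,2)
PSO (12): (0,0,0) (0,0,2) (0,1,0) (0,1,2) (0,2,0) (0,2,2) (2,0,0) (2,0,2) (2,1,0) (2,1,2) (2,2,0) (2,2,2)
target (2,2,0) ∈ {PSO}

SC:no TSO:no PSO:yes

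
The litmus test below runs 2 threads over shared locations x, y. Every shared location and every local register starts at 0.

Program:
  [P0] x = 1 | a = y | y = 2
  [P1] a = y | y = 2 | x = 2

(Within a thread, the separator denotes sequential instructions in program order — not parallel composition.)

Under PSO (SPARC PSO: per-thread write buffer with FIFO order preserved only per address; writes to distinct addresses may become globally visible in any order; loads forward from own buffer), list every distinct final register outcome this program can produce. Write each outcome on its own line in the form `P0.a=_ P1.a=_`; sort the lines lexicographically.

outcome vector order: (P0.a,P1.a)
|PSO outcomes| = 3

P0.a=0 P1.a=0
P0.a=0 P1.a=2
P0.a=2 P1.a=0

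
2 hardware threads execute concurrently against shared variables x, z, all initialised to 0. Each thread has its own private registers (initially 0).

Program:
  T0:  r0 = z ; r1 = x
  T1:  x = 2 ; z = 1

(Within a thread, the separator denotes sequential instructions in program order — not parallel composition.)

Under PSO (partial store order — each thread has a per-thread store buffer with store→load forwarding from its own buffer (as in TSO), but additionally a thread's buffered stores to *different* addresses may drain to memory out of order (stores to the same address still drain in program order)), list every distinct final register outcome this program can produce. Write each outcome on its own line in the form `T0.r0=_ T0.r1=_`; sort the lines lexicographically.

T0.r0=0 T0.r1=0
T0.r0=0 T0.r1=2
T0.r0=1 T0.r1=0
T0.r0=1 T0.r1=2

outcome vector order: (T0.r0,T0.r1)
|PSO outcomes| = 4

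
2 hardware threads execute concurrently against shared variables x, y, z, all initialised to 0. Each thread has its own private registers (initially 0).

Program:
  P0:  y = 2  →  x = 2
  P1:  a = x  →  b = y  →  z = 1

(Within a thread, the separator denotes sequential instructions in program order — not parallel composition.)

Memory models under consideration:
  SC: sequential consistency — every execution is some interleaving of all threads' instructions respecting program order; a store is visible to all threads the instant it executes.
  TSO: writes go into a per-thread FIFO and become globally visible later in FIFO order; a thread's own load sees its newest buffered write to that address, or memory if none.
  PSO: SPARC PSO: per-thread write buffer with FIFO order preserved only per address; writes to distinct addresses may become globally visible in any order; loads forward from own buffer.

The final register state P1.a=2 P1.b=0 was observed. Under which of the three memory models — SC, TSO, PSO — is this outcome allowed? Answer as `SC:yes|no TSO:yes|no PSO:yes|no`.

SC:no TSO:no PSO:yes

outcome vector order: (P1.a,P1.b)
SC (3): <0 0>; <0 2>; <2 2>
TSO (3): <0 0>; <0 2>; <2 2>
PSO (4): <0 0>; <0 2>; <2 0>; <2 2>
target <2 0> ∈ {PSO}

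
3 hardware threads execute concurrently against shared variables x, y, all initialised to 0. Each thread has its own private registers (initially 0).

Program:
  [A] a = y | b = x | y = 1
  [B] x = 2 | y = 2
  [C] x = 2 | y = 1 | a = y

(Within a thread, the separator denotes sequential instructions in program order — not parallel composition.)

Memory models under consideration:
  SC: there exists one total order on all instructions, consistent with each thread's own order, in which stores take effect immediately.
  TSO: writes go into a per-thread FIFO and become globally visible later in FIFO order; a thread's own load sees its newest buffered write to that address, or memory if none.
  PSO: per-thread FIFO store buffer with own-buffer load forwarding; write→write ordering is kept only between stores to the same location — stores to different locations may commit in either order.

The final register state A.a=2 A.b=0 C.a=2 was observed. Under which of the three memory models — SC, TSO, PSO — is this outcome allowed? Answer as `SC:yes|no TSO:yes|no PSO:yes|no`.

outcome vector order: (A.a,A.b,C.a)
SC: 8 outcomes — {0/0/1; 0/0/2; 0/2/1; 0/2/2; 1/2/1; 1/2/2; 2/2/1; 2/2/2}
TSO: 8 outcomes — {0/0/1; 0/0/2; 0/2/1; 0/2/2; 1/2/1; 1/2/2; 2/2/1; 2/2/2}
PSO: 12 outcomes — {0/0/1; 0/0/2; 0/2/1; 0/2/2; 1/0/1; 1/0/2; 1/2/1; 1/2/2; 2/0/1; 2/0/2; 2/2/1; 2/2/2}
target 2/0/2 ∈ {PSO}

SC:no TSO:no PSO:yes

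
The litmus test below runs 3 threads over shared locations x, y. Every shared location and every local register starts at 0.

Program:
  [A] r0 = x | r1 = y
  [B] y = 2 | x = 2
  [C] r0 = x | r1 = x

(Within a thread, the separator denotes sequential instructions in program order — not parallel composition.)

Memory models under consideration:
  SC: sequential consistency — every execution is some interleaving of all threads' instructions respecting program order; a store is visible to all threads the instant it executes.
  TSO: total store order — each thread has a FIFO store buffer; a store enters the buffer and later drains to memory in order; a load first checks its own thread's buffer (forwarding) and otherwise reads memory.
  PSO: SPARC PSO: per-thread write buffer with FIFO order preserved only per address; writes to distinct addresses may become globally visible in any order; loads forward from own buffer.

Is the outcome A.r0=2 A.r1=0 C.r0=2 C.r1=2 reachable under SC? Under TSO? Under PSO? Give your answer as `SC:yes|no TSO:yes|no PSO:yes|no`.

outcome vector order: (A.r0,A.r1,C.r0,C.r1)
under SC → 0/0/0/0; 0/0/0/2; 0/0/2/2; 0/2/0/0; 0/2/0/2; 0/2/2/2; 2/2/0/0; 2/2/0/2; 2/2/2/2
under TSO → 0/0/0/0; 0/0/0/2; 0/0/2/2; 0/2/0/0; 0/2/0/2; 0/2/2/2; 2/2/0/0; 2/2/0/2; 2/2/2/2
under PSO → 0/0/0/0; 0/0/0/2; 0/0/2/2; 0/2/0/0; 0/2/0/2; 0/2/2/2; 2/0/0/0; 2/0/0/2; 2/0/2/2; 2/2/0/0; 2/2/0/2; 2/2/2/2
target 2/0/2/2 ∈ {PSO}

SC:no TSO:no PSO:yes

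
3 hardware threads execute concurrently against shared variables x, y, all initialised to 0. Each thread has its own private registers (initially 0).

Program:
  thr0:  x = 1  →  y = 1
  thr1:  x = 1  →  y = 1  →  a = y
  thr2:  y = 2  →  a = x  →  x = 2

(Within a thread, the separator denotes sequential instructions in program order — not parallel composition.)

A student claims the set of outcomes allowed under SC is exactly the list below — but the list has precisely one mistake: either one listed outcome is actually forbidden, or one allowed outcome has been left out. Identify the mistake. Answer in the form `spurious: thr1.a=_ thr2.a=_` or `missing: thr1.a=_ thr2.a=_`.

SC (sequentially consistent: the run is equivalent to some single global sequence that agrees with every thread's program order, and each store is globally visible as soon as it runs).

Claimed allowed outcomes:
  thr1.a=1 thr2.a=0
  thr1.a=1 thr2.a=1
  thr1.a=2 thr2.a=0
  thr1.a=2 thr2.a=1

outcome vector order: (thr1.a,thr2.a)
[SC] allowed = {(1,0) (1,1) (2,1)}
claimed∖SC = {(2,0)}

spurious: thr1.a=2 thr2.a=0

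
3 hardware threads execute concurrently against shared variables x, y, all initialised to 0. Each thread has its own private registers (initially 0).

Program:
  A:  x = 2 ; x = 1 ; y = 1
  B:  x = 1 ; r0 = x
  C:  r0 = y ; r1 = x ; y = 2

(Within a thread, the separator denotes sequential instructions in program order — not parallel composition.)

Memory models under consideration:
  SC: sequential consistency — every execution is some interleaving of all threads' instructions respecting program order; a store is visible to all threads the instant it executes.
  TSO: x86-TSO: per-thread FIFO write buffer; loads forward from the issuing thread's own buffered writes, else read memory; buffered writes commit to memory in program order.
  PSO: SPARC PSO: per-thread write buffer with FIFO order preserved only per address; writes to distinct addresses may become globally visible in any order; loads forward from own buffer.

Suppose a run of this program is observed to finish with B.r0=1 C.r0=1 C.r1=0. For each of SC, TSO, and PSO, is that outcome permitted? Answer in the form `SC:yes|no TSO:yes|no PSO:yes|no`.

SC:no TSO:no PSO:yes

outcome vector order: (B.r0,C.r0,C.r1)
SC (8): 100; 101; 102; 111; 200; 201; 202; 211
TSO (8): 100; 101; 102; 111; 200; 201; 202; 211
PSO (12): 100; 101; 102; 110; 111; 112; 200; 201; 202; 210; 211; 212
target 110 ∈ {PSO}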